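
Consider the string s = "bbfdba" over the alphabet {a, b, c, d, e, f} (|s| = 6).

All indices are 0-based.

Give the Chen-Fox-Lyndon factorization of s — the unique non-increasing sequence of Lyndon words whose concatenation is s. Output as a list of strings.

emit factor 1: 'bbfd' (i=0, period=4)
emit factor 2: 'b' (i=4, period=1)
emit factor 3: 'a' (i=5, period=1)

["bbfd", "b", "a"]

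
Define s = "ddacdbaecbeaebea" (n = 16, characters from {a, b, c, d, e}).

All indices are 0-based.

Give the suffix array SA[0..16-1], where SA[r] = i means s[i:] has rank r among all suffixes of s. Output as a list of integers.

[15, 2, 11, 6, 5, 13, 9, 8, 3, 1, 4, 0, 14, 10, 12, 7]

rank→(start, suffix):
  0 → (15, 'a')
  1 → (2, 'acdbaecbeaebea')
  2 → (11, 'aebea')
  3 → (6, 'aecbeaebea')
  4 → (5, 'baecbeaebea')
  5 → (13, 'bea')
  6 → (9, 'beaebea')
  7 → (8, 'cbeaebea')
  8 → (3, 'cdbaecbeaebea')
  9 → (1, 'dacdbaecbeaebea')
  10 → (4, 'dbaecbeaebea')
  11 → (0, 'ddacdbaecbeaebea')
  12 → (14, 'ea')
  13 → (10, 'eaebea')
  14 → (12, 'ebea')
  15 → (7, 'ecbeaebea')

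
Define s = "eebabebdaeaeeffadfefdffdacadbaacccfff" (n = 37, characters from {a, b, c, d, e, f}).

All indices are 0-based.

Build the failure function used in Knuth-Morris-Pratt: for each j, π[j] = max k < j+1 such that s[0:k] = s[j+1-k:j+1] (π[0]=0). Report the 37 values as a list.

π[0] = 0
j=1 s[j]='e': π[1]=1 (border 'e')
j=2 s[j]='b': k: 1→0; π[2]=0 (border '')
j=3 s[j]='a': π[3]=0 (border '')
j=4 s[j]='b': π[4]=0 (border '')
j=5 s[j]='e': π[5]=1 (border 'e')
j=6 s[j]='b': k: 1→0; π[6]=0 (border '')
j=7 s[j]='d': π[7]=0 (border '')
j=8 s[j]='a': π[8]=0 (border '')
j=9 s[j]='e': π[9]=1 (border 'e')
j=10 s[j]='a': k: 1→0; π[10]=0 (border '')
j=11 s[j]='e': π[11]=1 (border 'e')
j=12 s[j]='e': π[12]=2 (border 'ee')
j=13 s[j]='f': k: 2→1→0; π[13]=0 (border '')
j=14 s[j]='f': π[14]=0 (border '')
j=15 s[j]='a': π[15]=0 (border '')
j=16 s[j]='d': π[16]=0 (border '')
j=17 s[j]='f': π[17]=0 (border '')
j=18 s[j]='e': π[18]=1 (border 'e')
j=19 s[j]='f': k: 1→0; π[19]=0 (border '')
j=20 s[j]='d': π[20]=0 (border '')
j=21 s[j]='f': π[21]=0 (border '')
j=22 s[j]='f': π[22]=0 (border '')
j=23 s[j]='d': π[23]=0 (border '')
j=24 s[j]='a': π[24]=0 (border '')
j=25 s[j]='c': π[25]=0 (border '')
j=26 s[j]='a': π[26]=0 (border '')
j=27 s[j]='d': π[27]=0 (border '')
j=28 s[j]='b': π[28]=0 (border '')
j=29 s[j]='a': π[29]=0 (border '')
j=30 s[j]='a': π[30]=0 (border '')
j=31 s[j]='c': π[31]=0 (border '')
j=32 s[j]='c': π[32]=0 (border '')
j=33 s[j]='c': π[33]=0 (border '')
j=34 s[j]='f': π[34]=0 (border '')
j=35 s[j]='f': π[35]=0 (border '')
j=36 s[j]='f': π[36]=0 (border '')

[0, 1, 0, 0, 0, 1, 0, 0, 0, 1, 0, 1, 2, 0, 0, 0, 0, 0, 1, 0, 0, 0, 0, 0, 0, 0, 0, 0, 0, 0, 0, 0, 0, 0, 0, 0, 0]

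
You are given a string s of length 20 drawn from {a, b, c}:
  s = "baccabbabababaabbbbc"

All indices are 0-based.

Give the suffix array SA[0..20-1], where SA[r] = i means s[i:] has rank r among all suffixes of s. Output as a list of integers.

rank | idx | suffix
   0 |  13 | aabbbbc
   1 |  11 | abaabbbbc
   2 |   9 | ababaabbbbc
   3 |   7 | abababaabbbbc
   4 |   4 | abbabababaabbbbc
   5 |  14 | abbbbc
   6 |   1 | accabbabababaabbbbc
   7 |  12 | baabbbbc
   8 |  10 | babaabbbbc
   9 |   8 | bababaabbbbc
  10 |   6 | babababaabbbbc
  11 |   0 | baccabbabababaabbbbc
  12 |   5 | bbabababaabbbbc
  13 |  15 | bbbbc
  14 |  16 | bbbc
  15 |  17 | bbc
  16 |  18 | bc
  17 |  19 | c
  18 |   3 | cabbabababaabbbbc
  19 |   2 | ccabbabababaabbbbc

[13, 11, 9, 7, 4, 14, 1, 12, 10, 8, 6, 0, 5, 15, 16, 17, 18, 19, 3, 2]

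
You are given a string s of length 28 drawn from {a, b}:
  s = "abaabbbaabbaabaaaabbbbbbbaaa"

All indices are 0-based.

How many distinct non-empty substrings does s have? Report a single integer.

sorted suffixes:
  #0 SA[0]=27  'a'
  #1 SA[1]=26  'aa'
  #2 SA[2]=25  'aaa'
  #3 SA[3]=14  'aaaabbbbbbbaaa'
  #4 SA[4]=15  'aaabbbbbbbaaa'
  #5 SA[5]=11  'aabaaaabbbbbbbaaa'
  #6 SA[6]=7  'aabbaabaaaabbbbbbbaaa'
  #7 SA[7]=2  'aabbbaabbaabaaaabbbbbbbaaa'
  #8 SA[8]=16  'aabbbbbbbaaa'
  #9 SA[9]=12  'abaaaabbbbbbbaaa'
  #10 SA[10]=0  'abaabbbaabbaabaaaabbbbbbbaaa'
  #11 SA[11]=8  'abbaabaaaabbbbbbbaaa'
  #12 SA[12]=3  'abbbaabbaabaaaabbbbbbbaaa'
  #13 SA[13]=17  'abbbbbbbaaa'
  #14 SA[14]=24  'baaa'
  #15 SA[15]=13  'baaaabbbbbbbaaa'
  #16 SA[16]=10  'baabaaaabbbbbbbaaa'
  #17 SA[17]=6  'baabbaabaaaabbbbbbbaaa'
  #18 SA[18]=1  'baabbbaabbaabaaaabbbbbbbaaa'
  #19 SA[19]=23  'bbaaa'
  #20 SA[20]=9  'bbaabaaaabbbbbbbaaa'
  #21 SA[21]=5  'bbaabbaabaaaabbbbbbbaaa'
  #22 SA[22]=22  'bbbaaa'
  #23 SA[23]=4  'bbbaabbaabaaaabbbbbbbaaa'
  #24 SA[24]=21  'bbbbaaa'
  #25 SA[25]=20  'bbbbbaaa'
  #26 SA[26]=19  'bbbbbbaaa'
  #27 SA[27]=18  'bbbbbbbaaa'

SA = [27, 26, 25, 14, 15, 11, 7, 2, 16, 12, 0, 8, 3, 17, 24, 13, 10, 6, 1, 23, 9, 5, 22, 4, 21, 20, 19, 18]
rank  pair      lcp
   1  s[27:],s[26:]  1  'a'
   2  s[26:],s[25:]  2  'aa'
   3  s[25:],s[14:]  3  'aaa'
   4  s[14:],s[15:]  3  'aaa'
   5  s[15:],s[11:]  2  'aa'
   6  s[11:],s[7:]  3  'aab'
   7  s[7:],s[2:]  4  'aabb'
   8  s[2:],s[16:]  5  'aabbb'
   9  s[16:],s[12:]  1  'a'
  10  s[12:],s[0:]  4  'abaa'
  11  s[0:],s[8:]  2  'ab'
  12  s[8:],s[3:]  3  'abb'
  13  s[3:],s[17:]  4  'abbb'
  14  s[17:],s[24:]  0  ''
  15  s[24:],s[13:]  4  'baaa'
  16  s[13:],s[10:]  3  'baa'
  17  s[10:],s[6:]  4  'baab'
  18  s[6:],s[1:]  5  'baabb'
  19  s[1:],s[23:]  1  'b'
  20  s[23:],s[9:]  4  'bbaa'
  21  s[9:],s[5:]  5  'bbaab'
  22  s[5:],s[22:]  2  'bb'
  23  s[22:],s[4:]  5  'bbbaa'
  24  s[4:],s[21:]  3  'bbb'
  25  s[21:],s[20:]  4  'bbbb'
  26  s[20:],s[19:]  5  'bbbbb'
  27  s[19:],s[18:]  6  'bbbbbb'

n(n+1)/2 = 28·29/2 = 406
Σ LCP = 0 + 1 + 2 + 3 + 3 + 2 + 3 + 4 + 5 + 1 + 4 + 2 + 3 + 4 + 0 + 4 + 3 + 4 + 5 + 1 + 4 + 5 + 2 + 5 + 3 + 4 + 5 + 6 = 88
distinct = 406 − 88 = 318

318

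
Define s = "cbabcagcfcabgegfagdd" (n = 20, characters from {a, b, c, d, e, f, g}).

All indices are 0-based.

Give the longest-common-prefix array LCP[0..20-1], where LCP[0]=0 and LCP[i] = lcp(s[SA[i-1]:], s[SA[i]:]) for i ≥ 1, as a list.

[0, 2, 1, 2, 0, 1, 1, 0, 2, 1, 1, 0, 1, 0, 0, 1, 0, 1, 1, 1]

sorted suffixes:
  #0 SA[0]=2  'abcagcfcabgegfagdd'
  #1 SA[1]=10  'abgegfagdd'
  #2 SA[2]=5  'agcfcabgegfagdd'
  #3 SA[3]=16  'agdd'
  #4 SA[4]=1  'babcagcfcabgegfagdd'
  #5 SA[5]=3  'bcagcfcabgegfagdd'
  #6 SA[6]=11  'bgegfagdd'
  #7 SA[7]=9  'cabgegfagdd'
  #8 SA[8]=4  'cagcfcabgegfagdd'
  #9 SA[9]=0  'cbabcagcfcabgegfagdd'
  #10 SA[10]=7  'cfcabgegfagdd'
  #11 SA[11]=19  'd'
  #12 SA[12]=18  'dd'
  #13 SA[13]=13  'egfagdd'
  #14 SA[14]=15  'fagdd'
  #15 SA[15]=8  'fcabgegfagdd'
  #16 SA[16]=6  'gcfcabgegfagdd'
  #17 SA[17]=17  'gdd'
  #18 SA[18]=12  'gegfagdd'
  #19 SA[19]=14  'gfagdd'

SA = [2, 10, 5, 16, 1, 3, 11, 9, 4, 0, 7, 19, 18, 13, 15, 8, 6, 17, 12, 14]
i: (SA[i-1],SA[i]) lcp shared
  1: (2,10) 2 'ab'
  2: (10,5) 1 'a'
  3: (5,16) 2 'ag'
  4: (16,1) 0 ''
  5: (1,3) 1 'b'
  6: (3,11) 1 'b'
  7: (11,9) 0 ''
  8: (9,4) 2 'ca'
  9: (4,0) 1 'c'
  10: (0,7) 1 'c'
  11: (7,19) 0 ''
  12: (19,18) 1 'd'
  13: (18,13) 0 ''
  14: (13,15) 0 ''
  15: (15,8) 1 'f'
  16: (8,6) 0 ''
  17: (6,17) 1 'g'
  18: (17,12) 1 'g'
  19: (12,14) 1 'g'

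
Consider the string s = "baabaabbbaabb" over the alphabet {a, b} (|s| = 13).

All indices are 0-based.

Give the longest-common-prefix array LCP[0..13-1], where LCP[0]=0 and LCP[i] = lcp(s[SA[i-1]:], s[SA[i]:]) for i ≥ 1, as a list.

rank→(start, suffix):
  0 → (1, 'aabaabbbaabb')
  1 → (9, 'aabb')
  2 → (4, 'aabbbaabb')
  3 → (2, 'abaabbbaabb')
  4 → (10, 'abb')
  5 → (5, 'abbbaabb')
  6 → (12, 'b')
  7 → (0, 'baabaabbbaabb')
  8 → (8, 'baabb')
  9 → (3, 'baabbbaabb')
  10 → (11, 'bb')
  11 → (7, 'bbaabb')
  12 → (6, 'bbbaabb')

SA = [1, 9, 4, 2, 10, 5, 12, 0, 8, 3, 11, 7, 6]
i: (SA[i-1],SA[i]) lcp shared
  1: (1,9) 3 'aab'
  2: (9,4) 4 'aabb'
  3: (4,2) 1 'a'
  4: (2,10) 2 'ab'
  5: (10,5) 3 'abb'
  6: (5,12) 0 ''
  7: (12,0) 1 'b'
  8: (0,8) 4 'baab'
  9: (8,3) 5 'baabb'
  10: (3,11) 1 'b'
  11: (11,7) 2 'bb'
  12: (7,6) 2 'bb'

[0, 3, 4, 1, 2, 3, 0, 1, 4, 5, 1, 2, 2]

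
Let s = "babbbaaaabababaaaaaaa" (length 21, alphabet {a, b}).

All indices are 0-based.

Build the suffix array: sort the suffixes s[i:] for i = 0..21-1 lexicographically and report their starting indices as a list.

[20, 19, 18, 17, 16, 15, 14, 5, 6, 7, 12, 10, 8, 1, 13, 4, 11, 9, 0, 3, 2]

rank→(start, suffix):
  0 → (20, 'a')
  1 → (19, 'aa')
  2 → (18, 'aaa')
  3 → (17, 'aaaa')
  4 → (16, 'aaaaa')
  5 → (15, 'aaaaaa')
  6 → (14, 'aaaaaaa')
  7 → (5, 'aaaabababaaaaaaa')
  8 → (6, 'aaabababaaaaaaa')
  9 → (7, 'aabababaaaaaaa')
  10 → (12, 'abaaaaaaa')
  11 → (10, 'ababaaaaaaa')
  12 → (8, 'abababaaaaaaa')
  13 → (1, 'abbbaaaabababaaaaaaa')
  14 → (13, 'baaaaaaa')
  15 → (4, 'baaaabababaaaaaaa')
  16 → (11, 'babaaaaaaa')
  17 → (9, 'bababaaaaaaa')
  18 → (0, 'babbbaaaabababaaaaaaa')
  19 → (3, 'bbaaaabababaaaaaaa')
  20 → (2, 'bbbaaaabababaaaaaaa')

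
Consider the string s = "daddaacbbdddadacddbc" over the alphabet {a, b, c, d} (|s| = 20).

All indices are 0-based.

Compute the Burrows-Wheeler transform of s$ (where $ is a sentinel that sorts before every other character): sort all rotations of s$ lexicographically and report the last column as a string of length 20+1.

cdadddcdbbaadad$dadcb

rank  rotation               last
    0  $daddaacbbdddadacddbc  c
    1  aacbbdddadacddbc$dadd  d
    2  acbbdddadacddbc$dadda  a
    3  acddbc$daddaacbbdddad  d
    4  adacddbc$daddaacbbddd  d
    5  addaacbbdddadacddbc$d  d
    6  bbdddadacddbc$daddaac  c
    7  bc$daddaacbbdddadacdd  d
    8  bdddadacddbc$daddaacb  b
    9  c$daddaacbbdddadacddb  b
   10  cbbdddadacddbc$daddaa  a
   11  cddbc$daddaacbbdddada  a
   12  daacbbdddadacddbc$dad  d
   13  dacddbc$daddaacbbddda  a
   14  dadacddbc$daddaacbbdd  d
   15  daddaacbbdddadacddbc$  $
   16  dbc$daddaacbbdddadacd  d
   17  ddaacbbdddadacddbc$da  a
   18  ddadacddbc$daddaacbbd  d
   19  ddbc$daddaacbbdddadac  c
   20  dddadacddbc$daddaacbb  b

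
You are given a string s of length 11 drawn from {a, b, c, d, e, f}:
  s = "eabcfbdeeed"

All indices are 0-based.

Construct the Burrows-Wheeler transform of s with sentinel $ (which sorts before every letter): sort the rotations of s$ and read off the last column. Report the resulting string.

rank  rotation      last
    0  $eabcfbdeeed  d
    1  abcfbdeeed$e  e
    2  bcfbdeeed$ea  a
    3  bdeeed$eabcf  f
    4  cfbdeeed$eab  b
    5  d$eabcfbdeee  e
    6  deeed$eabcfb  b
    7  eabcfbdeeed$  $
    8  ed$eabcfbdee  e
    9  eed$eabcfbde  e
   10  eeed$eabcfbd  d
   11  fbdeeed$eabc  c

deafbeb$eedc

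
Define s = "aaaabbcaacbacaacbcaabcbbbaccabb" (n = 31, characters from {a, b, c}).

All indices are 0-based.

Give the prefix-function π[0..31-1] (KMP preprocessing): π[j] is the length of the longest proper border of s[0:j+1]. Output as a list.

[0, 1, 2, 3, 0, 0, 0, 1, 2, 0, 0, 1, 0, 1, 2, 0, 0, 0, 1, 2, 0, 0, 0, 0, 0, 1, 0, 0, 1, 0, 0]

π[0] = 0
j=1 s[j]='a': π[1]=1 (border 'a')
j=2 s[j]='a': π[2]=2 (border 'aa')
j=3 s[j]='a': π[3]=3 (border 'aaa')
j=4 s[j]='b': k: 3→2→1→0; π[4]=0 (border '')
j=5 s[j]='b': π[5]=0 (border '')
j=6 s[j]='c': π[6]=0 (border '')
j=7 s[j]='a': π[7]=1 (border 'a')
j=8 s[j]='a': π[8]=2 (border 'aa')
j=9 s[j]='c': k: 2→1→0; π[9]=0 (border '')
j=10 s[j]='b': π[10]=0 (border '')
j=11 s[j]='a': π[11]=1 (border 'a')
j=12 s[j]='c': k: 1→0; π[12]=0 (border '')
j=13 s[j]='a': π[13]=1 (border 'a')
j=14 s[j]='a': π[14]=2 (border 'aa')
j=15 s[j]='c': k: 2→1→0; π[15]=0 (border '')
j=16 s[j]='b': π[16]=0 (border '')
j=17 s[j]='c': π[17]=0 (border '')
j=18 s[j]='a': π[18]=1 (border 'a')
j=19 s[j]='a': π[19]=2 (border 'aa')
j=20 s[j]='b': k: 2→1→0; π[20]=0 (border '')
j=21 s[j]='c': π[21]=0 (border '')
j=22 s[j]='b': π[22]=0 (border '')
j=23 s[j]='b': π[23]=0 (border '')
j=24 s[j]='b': π[24]=0 (border '')
j=25 s[j]='a': π[25]=1 (border 'a')
j=26 s[j]='c': k: 1→0; π[26]=0 (border '')
j=27 s[j]='c': π[27]=0 (border '')
j=28 s[j]='a': π[28]=1 (border 'a')
j=29 s[j]='b': k: 1→0; π[29]=0 (border '')
j=30 s[j]='b': π[30]=0 (border '')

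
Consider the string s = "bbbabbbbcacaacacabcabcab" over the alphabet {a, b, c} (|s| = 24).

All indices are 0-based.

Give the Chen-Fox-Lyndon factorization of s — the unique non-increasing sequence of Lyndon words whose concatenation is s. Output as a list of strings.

emit factor 1: 'b' (i=0, period=1)
emit factor 2: 'b' (i=1, period=1)
emit factor 3: 'b' (i=2, period=1)
emit factor 4: 'abbbbcac' (i=3, period=8)
emit factor 5: 'aacacabcabcab' (i=11, period=13)

["b", "b", "b", "abbbbcac", "aacacabcabcab"]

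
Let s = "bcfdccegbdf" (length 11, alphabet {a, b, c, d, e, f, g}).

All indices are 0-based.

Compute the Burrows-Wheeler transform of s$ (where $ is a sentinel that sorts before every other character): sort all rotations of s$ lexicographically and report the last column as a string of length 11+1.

f$gdcbfbcdce

rank  rotation      last
    0  $bcfdccegbdf  f
    1  bcfdccegbdf$  $
    2  bdf$bcfdcceg  g
    3  ccegbdf$bcfd  d
    4  cegbdf$bcfdc  c
    5  cfdccegbdf$b  b
    6  dccegbdf$bcf  f
    7  df$bcfdccegb  b
    8  egbdf$bcfdcc  c
    9  f$bcfdccegbd  d
   10  fdccegbdf$bc  c
   11  gbdf$bcfdcce  e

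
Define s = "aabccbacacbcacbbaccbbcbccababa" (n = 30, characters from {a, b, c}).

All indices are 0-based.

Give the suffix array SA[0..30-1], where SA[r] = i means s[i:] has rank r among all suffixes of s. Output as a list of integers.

[29, 0, 27, 25, 1, 6, 12, 8, 16, 28, 26, 5, 15, 14, 19, 10, 20, 22, 2, 24, 11, 7, 4, 13, 18, 9, 21, 23, 3, 17]

rank→(start, suffix):
  0 → (29, 'a')
  1 → (0, 'aabccbacacbcacbbaccbbcbccababa')
  2 → (27, 'aba')
  3 → (25, 'ababa')
  4 → (1, 'abccbacacbcacbbaccbbcbccababa')
  5 → (6, 'acacbcacbbaccbbcbccababa')
  6 → (12, 'acbbaccbbcbccababa')
  7 → (8, 'acbcacbbaccbbcbccababa')
  8 → (16, 'accbbcbccababa')
  9 → (28, 'ba')
  10 → (26, 'baba')
  11 → (5, 'bacacbcacbbaccbbcbccababa')
  12 → (15, 'baccbbcbccababa')
  13 → (14, 'bbaccbbcbccababa')
  14 → (19, 'bbcbccababa')
  15 → (10, 'bcacbbaccbbcbccababa')
  16 → (20, 'bcbccababa')
  17 → (22, 'bccababa')
  18 → (2, 'bccbacacbcacbbaccbbcbccababa')
  19 → (24, 'cababa')
  20 → (11, 'cacbbaccbbcbccababa')
  21 → (7, 'cacbcacbbaccbbcbccababa')
  22 → (4, 'cbacacbcacbbaccbbcbccababa')
  23 → (13, 'cbbaccbbcbccababa')
  24 → (18, 'cbbcbccababa')
  25 → (9, 'cbcacbbaccbbcbccababa')
  26 → (21, 'cbccababa')
  27 → (23, 'ccababa')
  28 → (3, 'ccbacacbcacbbaccbbcbccababa')
  29 → (17, 'ccbbcbccababa')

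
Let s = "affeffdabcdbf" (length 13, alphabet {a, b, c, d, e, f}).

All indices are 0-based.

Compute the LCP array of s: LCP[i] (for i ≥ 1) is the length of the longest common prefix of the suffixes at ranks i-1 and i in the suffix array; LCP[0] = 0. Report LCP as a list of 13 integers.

[0, 1, 0, 1, 0, 0, 1, 0, 0, 1, 1, 1, 2]

rank | idx | suffix
   0 |   7 | abcdbf
   1 |   0 | affeffdabcdbf
   2 |   8 | bcdbf
   3 |  11 | bf
   4 |   9 | cdbf
   5 |   6 | dabcdbf
   6 |  10 | dbf
   7 |   3 | effdabcdbf
   8 |  12 | f
   9 |   5 | fdabcdbf
  10 |   2 | feffdabcdbf
  11 |   4 | ffdabcdbf
  12 |   1 | ffeffdabcdbf

SA = [7, 0, 8, 11, 9, 6, 10, 3, 12, 5, 2, 4, 1]
rank  pair      lcp
   1  s[7:],s[0:]  1  'a'
   2  s[0:],s[8:]  0  ''
   3  s[8:],s[11:]  1  'b'
   4  s[11:],s[9:]  0  ''
   5  s[9:],s[6:]  0  ''
   6  s[6:],s[10:]  1  'd'
   7  s[10:],s[3:]  0  ''
   8  s[3:],s[12:]  0  ''
   9  s[12:],s[5:]  1  'f'
  10  s[5:],s[2:]  1  'f'
  11  s[2:],s[4:]  1  'f'
  12  s[4:],s[1:]  2  'ff'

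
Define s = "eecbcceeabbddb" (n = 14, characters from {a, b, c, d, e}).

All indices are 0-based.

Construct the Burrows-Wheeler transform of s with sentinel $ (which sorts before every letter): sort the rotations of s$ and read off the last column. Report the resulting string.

rank  rotation         last
    0  $eecbcceeabbddb  b
    1  abbddb$eecbccee  e
    2  b$eecbcceeabbdd  d
    3  bbddb$eecbcceea  a
    4  bcceeabbddb$eec  c
    5  bddb$eecbcceeab  b
    6  cbcceeabbddb$ee  e
    7  cceeabbddb$eecb  b
    8  ceeabbddb$eecbc  c
    9  db$eecbcceeabbd  d
   10  ddb$eecbcceeabb  b
   11  eabbddb$eecbcce  e
   12  ecbcceeabbddb$e  e
   13  eeabbddb$eecbcc  c
   14  eecbcceeabbddb$  $

bedacbebcdbeec$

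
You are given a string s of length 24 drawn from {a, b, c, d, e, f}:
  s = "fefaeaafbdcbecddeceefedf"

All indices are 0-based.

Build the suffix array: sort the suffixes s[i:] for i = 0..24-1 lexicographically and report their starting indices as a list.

[5, 3, 6, 8, 11, 10, 13, 17, 9, 14, 15, 22, 4, 12, 16, 21, 18, 1, 19, 23, 2, 7, 20, 0]

rank | idx | suffix
   0 |   5 | aafbdcbecddeceefedf
   1 |   3 | aeaafbdcbecddeceefedf
   2 |   6 | afbdcbecddeceefedf
   3 |   8 | bdcbecddeceefedf
   4 |  11 | becddeceefedf
   5 |  10 | cbecddeceefedf
   6 |  13 | cddeceefedf
   7 |  17 | ceefedf
   8 |   9 | dcbecddeceefedf
   9 |  14 | ddeceefedf
  10 |  15 | deceefedf
  11 |  22 | df
  12 |   4 | eaafbdcbecddeceefedf
  13 |  12 | ecddeceefedf
  14 |  16 | eceefedf
  15 |  21 | edf
  16 |  18 | eefedf
  17 |   1 | efaeaafbdcbecddeceefedf
  18 |  19 | efedf
  19 |  23 | f
  20 |   2 | faeaafbdcbecddeceefedf
  21 |   7 | fbdcbecddeceefedf
  22 |  20 | fedf
  23 |   0 | fefaeaafbdcbecddeceefedf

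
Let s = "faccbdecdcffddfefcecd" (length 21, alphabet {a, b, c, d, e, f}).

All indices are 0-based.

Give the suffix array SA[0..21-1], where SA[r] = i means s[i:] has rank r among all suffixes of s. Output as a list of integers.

sorted suffixes:
  #0 SA[0]=1  'accbdecdcffddfefcecd'
  #1 SA[1]=4  'bdecdcffddfefcecd'
  #2 SA[2]=3  'cbdecdcffddfefcecd'
  #3 SA[3]=2  'ccbdecdcffddfefcecd'
  #4 SA[4]=19  'cd'
  #5 SA[5]=7  'cdcffddfefcecd'
  #6 SA[6]=17  'cecd'
  #7 SA[7]=9  'cffddfefcecd'
  #8 SA[8]=20  'd'
  #9 SA[9]=8  'dcffddfefcecd'
  #10 SA[10]=12  'ddfefcecd'
  #11 SA[11]=5  'decdcffddfefcecd'
  #12 SA[12]=13  'dfefcecd'
  #13 SA[13]=18  'ecd'
  #14 SA[14]=6  'ecdcffddfefcecd'
  #15 SA[15]=15  'efcecd'
  #16 SA[16]=0  'faccbdecdcffddfefcecd'
  #17 SA[17]=16  'fcecd'
  #18 SA[18]=11  'fddfefcecd'
  #19 SA[19]=14  'fefcecd'
  #20 SA[20]=10  'ffddfefcecd'

[1, 4, 3, 2, 19, 7, 17, 9, 20, 8, 12, 5, 13, 18, 6, 15, 0, 16, 11, 14, 10]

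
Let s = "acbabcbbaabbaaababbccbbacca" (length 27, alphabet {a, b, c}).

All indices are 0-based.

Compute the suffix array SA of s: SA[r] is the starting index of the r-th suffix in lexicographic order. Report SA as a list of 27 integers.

[26, 12, 13, 8, 14, 9, 16, 3, 0, 23, 11, 7, 15, 2, 22, 10, 6, 21, 17, 4, 18, 25, 1, 5, 20, 24, 19]

sorted suffixes:
  #0 SA[0]=26  'a'
  #1 SA[1]=12  'aaababbccbbacca'
  #2 SA[2]=13  'aababbccbbacca'
  #3 SA[3]=8  'aabbaaababbccbbacca'
  #4 SA[4]=14  'ababbccbbacca'
  #5 SA[5]=9  'abbaaababbccbbacca'
  #6 SA[6]=16  'abbccbbacca'
  #7 SA[7]=3  'abcbbaabbaaababbccbbacca'
  #8 SA[8]=0  'acbabcbbaabbaaababbccbbacca'
  #9 SA[9]=23  'acca'
  #10 SA[10]=11  'baaababbccbbacca'
  #11 SA[11]=7  'baabbaaababbccbbacca'
  #12 SA[12]=15  'babbccbbacca'
  #13 SA[13]=2  'babcbbaabbaaababbccbbacca'
  #14 SA[14]=22  'bacca'
  #15 SA[15]=10  'bbaaababbccbbacca'
  #16 SA[16]=6  'bbaabbaaababbccbbacca'
  #17 SA[17]=21  'bbacca'
  #18 SA[18]=17  'bbccbbacca'
  #19 SA[19]=4  'bcbbaabbaaababbccbbacca'
  #20 SA[20]=18  'bccbbacca'
  #21 SA[21]=25  'ca'
  #22 SA[22]=1  'cbabcbbaabbaaababbccbbacca'
  #23 SA[23]=5  'cbbaabbaaababbccbbacca'
  #24 SA[24]=20  'cbbacca'
  #25 SA[25]=24  'cca'
  #26 SA[26]=19  'ccbbacca'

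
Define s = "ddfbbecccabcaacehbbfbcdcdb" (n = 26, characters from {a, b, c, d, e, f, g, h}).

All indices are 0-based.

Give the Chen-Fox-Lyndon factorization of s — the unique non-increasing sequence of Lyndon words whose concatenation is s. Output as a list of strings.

["ddf", "bbeccc", "abc", "aacehbbfbcdcdb"]

emit factor 1: 'ddf' (i=0, period=3)
emit factor 2: 'bbeccc' (i=3, period=6)
emit factor 3: 'abc' (i=9, period=3)
emit factor 4: 'aacehbbfbcdcdb' (i=12, period=14)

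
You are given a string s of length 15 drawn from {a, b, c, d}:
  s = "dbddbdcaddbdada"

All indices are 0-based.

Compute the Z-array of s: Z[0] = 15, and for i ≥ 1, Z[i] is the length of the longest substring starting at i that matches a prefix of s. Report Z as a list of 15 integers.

[15, 0, 1, 3, 0, 1, 0, 0, 1, 3, 0, 1, 0, 1, 0]

Z[0]=15
i=1: i≥r, start 0; Z[1]=0
i=2: i≥r, start 0; Z[2]=1 grow→box=[2,3)
i=3: i≥r, start 0; Z[3]=3 grow→box=[3,6)
i=4: min(r-i=2, Z[1]=0)=0; Z[4]=0
i=5: min(r-i=1, Z[2]=1)=1; Z[5]=1
i=6: i≥r, start 0; Z[6]=0
i=7: i≥r, start 0; Z[7]=0
i=8: i≥r, start 0; Z[8]=1 grow→box=[8,9)
i=9: i≥r, start 0; Z[9]=3 grow→box=[9,12)
i=10: min(r-i=2, Z[1]=0)=0; Z[10]=0
i=11: min(r-i=1, Z[2]=1)=1; Z[11]=1
i=12: i≥r, start 0; Z[12]=0
i=13: i≥r, start 0; Z[13]=1 grow→box=[13,14)
i=14: i≥r, start 0; Z[14]=0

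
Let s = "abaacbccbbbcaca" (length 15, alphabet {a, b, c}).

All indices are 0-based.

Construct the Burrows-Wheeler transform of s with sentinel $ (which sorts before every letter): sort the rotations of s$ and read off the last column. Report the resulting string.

rank  rotation          last
    0  $abaacbccbbbcaca  a
    1  a$abaacbccbbbcac  c
    2  aacbccbbbcaca$ab  b
    3  abaacbccbbbcaca$  $
    4  aca$abaacbccbbbc  c
    5  acbccbbbcaca$aba  a
    6  baacbccbbbcaca$a  a
    7  bbbcaca$abaacbcc  c
    8  bbcaca$abaacbccb  b
    9  bcaca$abaacbccbb  b
   10  bccbbbcaca$abaac  c
   11  ca$abaacbccbbbca  a
   12  caca$abaacbccbbb  b
   13  cbbbcaca$abaacbc  c
   14  cbccbbbcaca$abaa  a
   15  ccbbbcaca$abaacb  b

acb$caacbbcabcab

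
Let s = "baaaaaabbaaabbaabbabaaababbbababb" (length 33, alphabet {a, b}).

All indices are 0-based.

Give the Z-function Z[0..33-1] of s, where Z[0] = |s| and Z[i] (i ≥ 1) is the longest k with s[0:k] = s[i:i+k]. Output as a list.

[33, 0, 0, 0, 0, 0, 0, 1, 4, 0, 0, 0, 1, 3, 0, 0, 1, 2, 0, 4, 0, 0, 0, 2, 0, 1, 1, 2, 0, 2, 0, 1, 1]

Z[0]=33
i=1: i≥r, start 0; Z[1]=0
i=2: i≥r, start 0; Z[2]=0
i=3: i≥r, start 0; Z[3]=0
i=4: i≥r, start 0; Z[4]=0
i=5: i≥r, start 0; Z[5]=0
i=6: i≥r, start 0; Z[6]=0
i=7: i≥r, start 0; Z[7]=1 extend→box=[7,8)
i=8: i≥r, start 0; Z[8]=4 extend→box=[8,12)
i=9: min(r-i=3, Z[1]=0)=0; Z[9]=0
i=10: min(r-i=2, Z[2]=0)=0; Z[10]=0
i=11: min(r-i=1, Z[3]=0)=0; Z[11]=0
i=12: i≥r, start 0; Z[12]=1 extend→box=[12,13)
i=13: i≥r, start 0; Z[13]=3 extend→box=[13,16)
i=14: min(r-i=2, Z[1]=0)=0; Z[14]=0
i=15: min(r-i=1, Z[2]=0)=0; Z[15]=0
i=16: i≥r, start 0; Z[16]=1 extend→box=[16,17)
i=17: i≥r, start 0; Z[17]=2 extend→box=[17,19)
i=18: min(r-i=1, Z[1]=0)=0; Z[18]=0
i=19: i≥r, start 0; Z[19]=4 extend→box=[19,23)
i=20: min(r-i=3, Z[1]=0)=0; Z[20]=0
i=21: min(r-i=2, Z[2]=0)=0; Z[21]=0
i=22: min(r-i=1, Z[3]=0)=0; Z[22]=0
i=23: i≥r, start 0; Z[23]=2 extend→box=[23,25)
i=24: min(r-i=1, Z[1]=0)=0; Z[24]=0
i=25: i≥r, start 0; Z[25]=1 extend→box=[25,26)
i=26: i≥r, start 0; Z[26]=1 extend→box=[26,27)
i=27: i≥r, start 0; Z[27]=2 extend→box=[27,29)
i=28: min(r-i=1, Z[1]=0)=0; Z[28]=0
i=29: i≥r, start 0; Z[29]=2 extend→box=[29,31)
i=30: min(r-i=1, Z[1]=0)=0; Z[30]=0
i=31: i≥r, start 0; Z[31]=1 extend→box=[31,32)
i=32: i≥r, start 0; Z[32]=1 extend→box=[32,33)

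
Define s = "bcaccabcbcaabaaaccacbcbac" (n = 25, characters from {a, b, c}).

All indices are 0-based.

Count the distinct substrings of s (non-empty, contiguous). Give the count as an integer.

280

rank→(start, suffix):
  0 → (13, 'aaaccacbcbac')
  1 → (10, 'aabaaaccacbcbac')
  2 → (14, 'aaccacbcbac')
  3 → (11, 'abaaaccacbcbac')
  4 → (5, 'abcbcaabaaaccacbcbac')
  5 → (23, 'ac')
  6 → (18, 'acbcbac')
  7 → (2, 'accabcbcaabaaaccacbcbac')
  8 → (15, 'accacbcbac')
  9 → (12, 'baaaccacbcbac')
  10 → (22, 'bac')
  11 → (8, 'bcaabaaaccacbcbac')
  12 → (0, 'bcaccabcbcaabaaaccacbcbac')
  13 → (20, 'bcbac')
  14 → (6, 'bcbcaabaaaccacbcbac')
  15 → (24, 'c')
  16 → (9, 'caabaaaccacbcbac')
  17 → (4, 'cabcbcaabaaaccacbcbac')
  18 → (17, 'cacbcbac')
  19 → (1, 'caccabcbcaabaaaccacbcbac')
  20 → (21, 'cbac')
  21 → (7, 'cbcaabaaaccacbcbac')
  22 → (19, 'cbcbac')
  23 → (3, 'ccabcbcaabaaaccacbcbac')
  24 → (16, 'ccacbcbac')

SA = [13, 10, 14, 11, 5, 23, 18, 2, 15, 12, 22, 8, 0, 20, 6, 24, 9, 4, 17, 1, 21, 7, 19, 3, 16]
[i] adj suffixes → lcp
  [1] 13/10 → 2 ('aa')
  [2] 10/14 → 2 ('aa')
  [3] 14/11 → 1 ('a')
  [4] 11/5 → 2 ('ab')
  [5] 5/23 → 1 ('a')
  [6] 23/18 → 2 ('ac')
  [7] 18/2 → 2 ('ac')
  [8] 2/15 → 4 ('acca')
  [9] 15/12 → 0 ('')
  [10] 12/22 → 2 ('ba')
  [11] 22/8 → 1 ('b')
  [12] 8/0 → 3 ('bca')
  [13] 0/20 → 2 ('bc')
  [14] 20/6 → 3 ('bcb')
  [15] 6/24 → 0 ('')
  [16] 24/9 → 1 ('c')
  [17] 9/4 → 2 ('ca')
  [18] 4/17 → 2 ('ca')
  [19] 17/1 → 3 ('cac')
  [20] 1/21 → 1 ('c')
  [21] 21/7 → 2 ('cb')
  [22] 7/19 → 3 ('cbc')
  [23] 19/3 → 1 ('c')
  [24] 3/16 → 3 ('cca')

n(n+1)/2 = 25·26/2 = 325
Σ LCP = 0 + 2 + 2 + 1 + 2 + 1 + 2 + 2 + 4 + 0 + 2 + 1 + 3 + 2 + 3 + 0 + 1 + 2 + 2 + 3 + 1 + 2 + 3 + 1 + 3 = 45
distinct = 325 − 45 = 280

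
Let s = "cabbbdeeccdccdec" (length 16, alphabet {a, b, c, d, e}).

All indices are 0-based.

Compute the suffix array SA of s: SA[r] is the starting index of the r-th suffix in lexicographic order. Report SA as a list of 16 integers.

rank→(start, suffix):
  0 → (1, 'abbbdeeccdccdec')
  1 → (2, 'bbbdeeccdccdec')
  2 → (3, 'bbdeeccdccdec')
  3 → (4, 'bdeeccdccdec')
  4 → (15, 'c')
  5 → (0, 'cabbbdeeccdccdec')
  6 → (8, 'ccdccdec')
  7 → (11, 'ccdec')
  8 → (9, 'cdccdec')
  9 → (12, 'cdec')
  10 → (10, 'dccdec')
  11 → (13, 'dec')
  12 → (5, 'deeccdccdec')
  13 → (14, 'ec')
  14 → (7, 'eccdccdec')
  15 → (6, 'eeccdccdec')

[1, 2, 3, 4, 15, 0, 8, 11, 9, 12, 10, 13, 5, 14, 7, 6]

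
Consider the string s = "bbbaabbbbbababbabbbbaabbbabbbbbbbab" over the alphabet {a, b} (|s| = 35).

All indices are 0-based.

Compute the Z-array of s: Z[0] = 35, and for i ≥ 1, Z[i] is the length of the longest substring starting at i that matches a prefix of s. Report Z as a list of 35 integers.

[35, 2, 1, 0, 0, 3, 3, 4, 2, 1, 0, 1, 0, 2, 1, 0, 3, 8, 2, 1, 0, 0, 4, 2, 1, 0, 3, 3, 3, 3, 4, 2, 1, 0, 1]

Z[0]=35
i=1: outside box; Z[1]=2 extend→box=[1,3)
i=2: min(r-i=1, Z[1]=2)=1; Z[2]=1
i=3: outside box; Z[3]=0
i=4: outside box; Z[4]=0
i=5: outside box; Z[5]=3 extend→box=[5,8)
i=6: min(r-i=2, Z[1]=2)=2; Z[6]=3 extend→box=[6,9)
i=7: min(r-i=2, Z[1]=2)=2; Z[7]=4 extend→box=[7,11)
i=8: min(r-i=3, Z[1]=2)=2; Z[8]=2
i=9: min(r-i=2, Z[2]=1)=1; Z[9]=1
i=10: min(r-i=1, Z[3]=0)=0; Z[10]=0
i=11: outside box; Z[11]=1 extend→box=[11,12)
i=12: outside box; Z[12]=0
i=13: outside box; Z[13]=2 extend→box=[13,15)
i=14: min(r-i=1, Z[1]=2)=1; Z[14]=1
i=15: outside box; Z[15]=0
i=16: outside box; Z[16]=3 extend→box=[16,19)
i=17: min(r-i=2, Z[1]=2)=2; Z[17]=8 extend→box=[17,25)
i=18: min(r-i=7, Z[1]=2)=2; Z[18]=2
i=19: min(r-i=6, Z[2]=1)=1; Z[19]=1
i=20: min(r-i=5, Z[3]=0)=0; Z[20]=0
i=21: min(r-i=4, Z[4]=0)=0; Z[21]=0
i=22: min(r-i=3, Z[5]=3)=3; Z[22]=4 extend→box=[22,26)
i=23: min(r-i=3, Z[1]=2)=2; Z[23]=2
i=24: min(r-i=2, Z[2]=1)=1; Z[24]=1
i=25: min(r-i=1, Z[3]=0)=0; Z[25]=0
i=26: outside box; Z[26]=3 extend→box=[26,29)
i=27: min(r-i=2, Z[1]=2)=2; Z[27]=3 extend→box=[27,30)
i=28: min(r-i=2, Z[1]=2)=2; Z[28]=3 extend→box=[28,31)
i=29: min(r-i=2, Z[1]=2)=2; Z[29]=3 extend→box=[29,32)
i=30: min(r-i=2, Z[1]=2)=2; Z[30]=4 extend→box=[30,34)
i=31: min(r-i=3, Z[1]=2)=2; Z[31]=2
i=32: min(r-i=2, Z[2]=1)=1; Z[32]=1
i=33: min(r-i=1, Z[3]=0)=0; Z[33]=0
i=34: outside box; Z[34]=1 extend→box=[34,35)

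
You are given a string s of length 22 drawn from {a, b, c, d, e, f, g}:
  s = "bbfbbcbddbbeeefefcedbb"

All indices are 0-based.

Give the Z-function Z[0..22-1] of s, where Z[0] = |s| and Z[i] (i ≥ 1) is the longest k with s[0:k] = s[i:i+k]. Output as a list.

[22, 1, 0, 2, 1, 0, 1, 0, 0, 2, 1, 0, 0, 0, 0, 0, 0, 0, 0, 0, 2, 1]

Z[0]=22
i=1: fresh scan; Z[1]=1 grow→box=[1,2)
i=2: fresh scan; Z[2]=0
i=3: fresh scan; Z[3]=2 grow→box=[3,5)
i=4: min(r-i=1, Z[1]=1)=1; Z[4]=1
i=5: fresh scan; Z[5]=0
i=6: fresh scan; Z[6]=1 grow→box=[6,7)
i=7: fresh scan; Z[7]=0
i=8: fresh scan; Z[8]=0
i=9: fresh scan; Z[9]=2 grow→box=[9,11)
i=10: min(r-i=1, Z[1]=1)=1; Z[10]=1
i=11: fresh scan; Z[11]=0
i=12: fresh scan; Z[12]=0
i=13: fresh scan; Z[13]=0
i=14: fresh scan; Z[14]=0
i=15: fresh scan; Z[15]=0
i=16: fresh scan; Z[16]=0
i=17: fresh scan; Z[17]=0
i=18: fresh scan; Z[18]=0
i=19: fresh scan; Z[19]=0
i=20: fresh scan; Z[20]=2 grow→box=[20,22)
i=21: min(r-i=1, Z[1]=1)=1; Z[21]=1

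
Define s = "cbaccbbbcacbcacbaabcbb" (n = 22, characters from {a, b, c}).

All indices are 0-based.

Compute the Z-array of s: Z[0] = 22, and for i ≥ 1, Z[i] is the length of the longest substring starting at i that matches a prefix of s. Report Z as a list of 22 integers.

[22, 0, 0, 1, 2, 0, 0, 0, 1, 0, 2, 0, 1, 0, 3, 0, 0, 0, 0, 2, 0, 0]

Z[0]=22
i=1: fresh scan; Z[1]=0
i=2: fresh scan; Z[2]=0
i=3: fresh scan; Z[3]=1 extend→box=[3,4)
i=4: fresh scan; Z[4]=2 extend→box=[4,6)
i=5: min(r-i=1, Z[1]=0)=0; Z[5]=0
i=6: fresh scan; Z[6]=0
i=7: fresh scan; Z[7]=0
i=8: fresh scan; Z[8]=1 extend→box=[8,9)
i=9: fresh scan; Z[9]=0
i=10: fresh scan; Z[10]=2 extend→box=[10,12)
i=11: min(r-i=1, Z[1]=0)=0; Z[11]=0
i=12: fresh scan; Z[12]=1 extend→box=[12,13)
i=13: fresh scan; Z[13]=0
i=14: fresh scan; Z[14]=3 extend→box=[14,17)
i=15: min(r-i=2, Z[1]=0)=0; Z[15]=0
i=16: min(r-i=1, Z[2]=0)=0; Z[16]=0
i=17: fresh scan; Z[17]=0
i=18: fresh scan; Z[18]=0
i=19: fresh scan; Z[19]=2 extend→box=[19,21)
i=20: min(r-i=1, Z[1]=0)=0; Z[20]=0
i=21: fresh scan; Z[21]=0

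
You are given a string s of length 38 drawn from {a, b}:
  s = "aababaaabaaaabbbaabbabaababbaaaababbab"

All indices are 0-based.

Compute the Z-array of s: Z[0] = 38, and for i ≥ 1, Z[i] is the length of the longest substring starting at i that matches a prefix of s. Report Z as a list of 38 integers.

[38, 1, 0, 1, 0, 2, 4, 1, 0, 2, 2, 3, 1, 0, 0, 0, 3, 1, 0, 0, 1, 0, 5, 1, 0, 1, 0, 0, 2, 2, 5, 1, 0, 1, 0, 0, 1, 0]

Z[0]=38
i=1: outside box; Z[1]=1 scan→box=[1,2)
i=2: outside box; Z[2]=0
i=3: outside box; Z[3]=1 scan→box=[3,4)
i=4: outside box; Z[4]=0
i=5: outside box; Z[5]=2 scan→box=[5,7)
i=6: min(r-i=1, Z[1]=1)=1; Z[6]=4 scan→box=[6,10)
i=7: min(r-i=3, Z[1]=1)=1; Z[7]=1
i=8: min(r-i=2, Z[2]=0)=0; Z[8]=0
i=9: min(r-i=1, Z[3]=1)=1; Z[9]=2 scan→box=[9,11)
i=10: min(r-i=1, Z[1]=1)=1; Z[10]=2 scan→box=[10,12)
i=11: min(r-i=1, Z[1]=1)=1; Z[11]=3 scan→box=[11,14)
i=12: min(r-i=2, Z[1]=1)=1; Z[12]=1
i=13: min(r-i=1, Z[2]=0)=0; Z[13]=0
i=14: outside box; Z[14]=0
i=15: outside box; Z[15]=0
i=16: outside box; Z[16]=3 scan→box=[16,19)
i=17: min(r-i=2, Z[1]=1)=1; Z[17]=1
i=18: min(r-i=1, Z[2]=0)=0; Z[18]=0
i=19: outside box; Z[19]=0
i=20: outside box; Z[20]=1 scan→box=[20,21)
i=21: outside box; Z[21]=0
i=22: outside box; Z[22]=5 scan→box=[22,27)
i=23: min(r-i=4, Z[1]=1)=1; Z[23]=1
i=24: min(r-i=3, Z[2]=0)=0; Z[24]=0
i=25: min(r-i=2, Z[3]=1)=1; Z[25]=1
i=26: min(r-i=1, Z[4]=0)=0; Z[26]=0
i=27: outside box; Z[27]=0
i=28: outside box; Z[28]=2 scan→box=[28,30)
i=29: min(r-i=1, Z[1]=1)=1; Z[29]=2 scan→box=[29,31)
i=30: min(r-i=1, Z[1]=1)=1; Z[30]=5 scan→box=[30,35)
i=31: min(r-i=4, Z[1]=1)=1; Z[31]=1
i=32: min(r-i=3, Z[2]=0)=0; Z[32]=0
i=33: min(r-i=2, Z[3]=1)=1; Z[33]=1
i=34: min(r-i=1, Z[4]=0)=0; Z[34]=0
i=35: outside box; Z[35]=0
i=36: outside box; Z[36]=1 scan→box=[36,37)
i=37: outside box; Z[37]=0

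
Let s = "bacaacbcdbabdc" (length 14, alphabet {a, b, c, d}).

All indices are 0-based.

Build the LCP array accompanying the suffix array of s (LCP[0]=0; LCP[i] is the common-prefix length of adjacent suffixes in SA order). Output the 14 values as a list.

[0, 1, 1, 2, 0, 2, 1, 1, 0, 1, 1, 1, 0, 1]

rank→(start, suffix):
  0 → (3, 'aacbcdbabdc')
  1 → (10, 'abdc')
  2 → (1, 'acaacbcdbabdc')
  3 → (4, 'acbcdbabdc')
  4 → (9, 'babdc')
  5 → (0, 'bacaacbcdbabdc')
  6 → (6, 'bcdbabdc')
  7 → (11, 'bdc')
  8 → (13, 'c')
  9 → (2, 'caacbcdbabdc')
  10 → (5, 'cbcdbabdc')
  11 → (7, 'cdbabdc')
  12 → (8, 'dbabdc')
  13 → (12, 'dc')

SA = [3, 10, 1, 4, 9, 0, 6, 11, 13, 2, 5, 7, 8, 12]
[i] adj suffixes → lcp
  [1] 3/10 → 1 ('a')
  [2] 10/1 → 1 ('a')
  [3] 1/4 → 2 ('ac')
  [4] 4/9 → 0 ('')
  [5] 9/0 → 2 ('ba')
  [6] 0/6 → 1 ('b')
  [7] 6/11 → 1 ('b')
  [8] 11/13 → 0 ('')
  [9] 13/2 → 1 ('c')
  [10] 2/5 → 1 ('c')
  [11] 5/7 → 1 ('c')
  [12] 7/8 → 0 ('')
  [13] 8/12 → 1 ('d')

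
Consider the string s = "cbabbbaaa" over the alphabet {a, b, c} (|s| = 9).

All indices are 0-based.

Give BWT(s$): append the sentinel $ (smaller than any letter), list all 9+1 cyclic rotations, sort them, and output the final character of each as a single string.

rank  rotation    last
    0  $cbabbbaaa  a
    1  a$cbabbbaa  a
    2  aa$cbabbba  a
    3  aaa$cbabbb  b
    4  abbbaaa$cb  b
    5  baaa$cbabb  b
    6  babbbaaa$c  c
    7  bbaaa$cbab  b
    8  bbbaaa$cba  a
    9  cbabbbaaa$  $

aaabbbcba$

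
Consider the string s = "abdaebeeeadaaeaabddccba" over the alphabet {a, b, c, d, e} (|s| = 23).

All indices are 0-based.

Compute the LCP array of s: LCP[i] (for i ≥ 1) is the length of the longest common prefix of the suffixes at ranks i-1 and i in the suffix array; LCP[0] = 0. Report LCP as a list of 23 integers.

[0, 1, 2, 1, 3, 1, 1, 2, 0, 1, 2, 1, 0, 1, 0, 2, 1, 1, 0, 2, 1, 1, 2]

rank→(start, suffix):
  0 → (22, 'a')
  1 → (14, 'aabddccba')
  2 → (11, 'aaeaabddccba')
  3 → (0, 'abdaebeeeadaaeaabddccba')
  4 → (15, 'abddccba')
  5 → (9, 'adaaeaabddccba')
  6 → (12, 'aeaabddccba')
  7 → (3, 'aebeeeadaaeaabddccba')
  8 → (21, 'ba')
  9 → (1, 'bdaebeeeadaaeaabddccba')
  10 → (16, 'bddccba')
  11 → (5, 'beeeadaaeaabddccba')
  12 → (20, 'cba')
  13 → (19, 'ccba')
  14 → (10, 'daaeaabddccba')
  15 → (2, 'daebeeeadaaeaabddccba')
  16 → (18, 'dccba')
  17 → (17, 'ddccba')
  18 → (13, 'eaabddccba')
  19 → (8, 'eadaaeaabddccba')
  20 → (4, 'ebeeeadaaeaabddccba')
  21 → (7, 'eeadaaeaabddccba')
  22 → (6, 'eeeadaaeaabddccba')

SA = [22, 14, 11, 0, 15, 9, 12, 3, 21, 1, 16, 5, 20, 19, 10, 2, 18, 17, 13, 8, 4, 7, 6]
[i] adj suffixes → lcp
  [1] 22/14 → 1 ('a')
  [2] 14/11 → 2 ('aa')
  [3] 11/0 → 1 ('a')
  [4] 0/15 → 3 ('abd')
  [5] 15/9 → 1 ('a')
  [6] 9/12 → 1 ('a')
  [7] 12/3 → 2 ('ae')
  [8] 3/21 → 0 ('')
  [9] 21/1 → 1 ('b')
  [10] 1/16 → 2 ('bd')
  [11] 16/5 → 1 ('b')
  [12] 5/20 → 0 ('')
  [13] 20/19 → 1 ('c')
  [14] 19/10 → 0 ('')
  [15] 10/2 → 2 ('da')
  [16] 2/18 → 1 ('d')
  [17] 18/17 → 1 ('d')
  [18] 17/13 → 0 ('')
  [19] 13/8 → 2 ('ea')
  [20] 8/4 → 1 ('e')
  [21] 4/7 → 1 ('e')
  [22] 7/6 → 2 ('ee')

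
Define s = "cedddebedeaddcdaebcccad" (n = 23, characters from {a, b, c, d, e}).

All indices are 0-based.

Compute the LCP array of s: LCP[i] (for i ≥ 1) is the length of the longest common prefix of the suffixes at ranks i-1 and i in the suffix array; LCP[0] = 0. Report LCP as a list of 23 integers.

[0, 2, 1, 0, 1, 0, 1, 2, 1, 1, 0, 1, 1, 1, 2, 2, 1, 2, 0, 1, 2, 1, 2]

rank→(start, suffix):
  0 → (21, 'ad')
  1 → (10, 'addcdaebcccad')
  2 → (15, 'aebcccad')
  3 → (17, 'bcccad')
  4 → (6, 'bedeaddcdaebcccad')
  5 → (20, 'cad')
  6 → (19, 'ccad')
  7 → (18, 'cccad')
  8 → (13, 'cdaebcccad')
  9 → (0, 'cedddebedeaddcdaebcccad')
  10 → (22, 'd')
  11 → (14, 'daebcccad')
  12 → (12, 'dcdaebcccad')
  13 → (11, 'ddcdaebcccad')
  14 → (2, 'dddebedeaddcdaebcccad')
  15 → (3, 'ddebedeaddcdaebcccad')
  16 → (8, 'deaddcdaebcccad')
  17 → (4, 'debedeaddcdaebcccad')
  18 → (9, 'eaddcdaebcccad')
  19 → (16, 'ebcccad')
  20 → (5, 'ebedeaddcdaebcccad')
  21 → (1, 'edddebedeaddcdaebcccad')
  22 → (7, 'edeaddcdaebcccad')

SA = [21, 10, 15, 17, 6, 20, 19, 18, 13, 0, 22, 14, 12, 11, 2, 3, 8, 4, 9, 16, 5, 1, 7]
[i] adj suffixes → lcp
  [1] 21/10 → 2 ('ad')
  [2] 10/15 → 1 ('a')
  [3] 15/17 → 0 ('')
  [4] 17/6 → 1 ('b')
  [5] 6/20 → 0 ('')
  [6] 20/19 → 1 ('c')
  [7] 19/18 → 2 ('cc')
  [8] 18/13 → 1 ('c')
  [9] 13/0 → 1 ('c')
  [10] 0/22 → 0 ('')
  [11] 22/14 → 1 ('d')
  [12] 14/12 → 1 ('d')
  [13] 12/11 → 1 ('d')
  [14] 11/2 → 2 ('dd')
  [15] 2/3 → 2 ('dd')
  [16] 3/8 → 1 ('d')
  [17] 8/4 → 2 ('de')
  [18] 4/9 → 0 ('')
  [19] 9/16 → 1 ('e')
  [20] 16/5 → 2 ('eb')
  [21] 5/1 → 1 ('e')
  [22] 1/7 → 2 ('ed')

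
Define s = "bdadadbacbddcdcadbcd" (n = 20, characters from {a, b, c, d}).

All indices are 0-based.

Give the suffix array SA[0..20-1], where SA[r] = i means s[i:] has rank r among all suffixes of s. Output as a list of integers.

rank→(start, suffix):
  0 → (7, 'acbddcdcadbcd')
  1 → (2, 'adadbacbddcdcadbcd')
  2 → (4, 'adbacbddcdcadbcd')
  3 → (15, 'adbcd')
  4 → (6, 'bacbddcdcadbcd')
  5 → (17, 'bcd')
  6 → (0, 'bdadadbacbddcdcadbcd')
  7 → (9, 'bddcdcadbcd')
  8 → (14, 'cadbcd')
  9 → (8, 'cbddcdcadbcd')
  10 → (18, 'cd')
  11 → (12, 'cdcadbcd')
  12 → (19, 'd')
  13 → (1, 'dadadbacbddcdcadbcd')
  14 → (3, 'dadbacbddcdcadbcd')
  15 → (5, 'dbacbddcdcadbcd')
  16 → (16, 'dbcd')
  17 → (13, 'dcadbcd')
  18 → (11, 'dcdcadbcd')
  19 → (10, 'ddcdcadbcd')

[7, 2, 4, 15, 6, 17, 0, 9, 14, 8, 18, 12, 19, 1, 3, 5, 16, 13, 11, 10]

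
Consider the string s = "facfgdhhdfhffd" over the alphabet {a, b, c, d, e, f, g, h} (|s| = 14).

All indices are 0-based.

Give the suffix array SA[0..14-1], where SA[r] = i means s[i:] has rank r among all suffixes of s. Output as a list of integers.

[1, 2, 13, 8, 5, 0, 12, 11, 3, 9, 4, 7, 10, 6]

rank | idx | suffix
   0 |   1 | acfgdhhdfhffd
   1 |   2 | cfgdhhdfhffd
   2 |  13 | d
   3 |   8 | dfhffd
   4 |   5 | dhhdfhffd
   5 |   0 | facfgdhhdfhffd
   6 |  12 | fd
   7 |  11 | ffd
   8 |   3 | fgdhhdfhffd
   9 |   9 | fhffd
  10 |   4 | gdhhdfhffd
  11 |   7 | hdfhffd
  12 |  10 | hffd
  13 |   6 | hhdfhffd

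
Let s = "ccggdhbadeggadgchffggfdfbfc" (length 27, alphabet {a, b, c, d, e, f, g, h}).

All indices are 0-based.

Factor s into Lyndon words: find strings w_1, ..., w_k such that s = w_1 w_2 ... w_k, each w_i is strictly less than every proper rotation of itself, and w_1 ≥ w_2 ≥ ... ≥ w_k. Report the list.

emit factor 1: 'ccggdh' (i=0, period=6)
emit factor 2: 'b' (i=6, period=1)
emit factor 3: 'adeggadgchffggfdfbfc' (i=7, period=20)

["ccggdh", "b", "adeggadgchffggfdfbfc"]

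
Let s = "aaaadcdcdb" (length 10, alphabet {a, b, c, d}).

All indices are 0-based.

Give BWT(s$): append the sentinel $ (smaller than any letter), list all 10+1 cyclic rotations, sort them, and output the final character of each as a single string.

b$aaadddcca

rank  rotation     last
    0  $aaaadcdcdb  b
    1  aaaadcdcdb$  $
    2  aaadcdcdb$a  a
    3  aadcdcdb$aa  a
    4  adcdcdb$aaa  a
    5  b$aaaadcdcd  d
    6  cdb$aaaadcd  d
    7  cdcdb$aaaad  d
    8  db$aaaadcdc  c
    9  dcdb$aaaadc  c
   10  dcdcdb$aaaa  a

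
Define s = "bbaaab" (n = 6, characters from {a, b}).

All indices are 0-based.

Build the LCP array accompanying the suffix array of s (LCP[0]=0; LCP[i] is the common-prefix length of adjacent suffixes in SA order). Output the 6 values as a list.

sorted suffixes:
  #0 SA[0]=2  'aaab'
  #1 SA[1]=3  'aab'
  #2 SA[2]=4  'ab'
  #3 SA[3]=5  'b'
  #4 SA[4]=1  'baaab'
  #5 SA[5]=0  'bbaaab'

SA = [2, 3, 4, 5, 1, 0]
rank  pair      lcp
   1  s[2:],s[3:]  2  'aa'
   2  s[3:],s[4:]  1  'a'
   3  s[4:],s[5:]  0  ''
   4  s[5:],s[1:]  1  'b'
   5  s[1:],s[0:]  1  'b'

[0, 2, 1, 0, 1, 1]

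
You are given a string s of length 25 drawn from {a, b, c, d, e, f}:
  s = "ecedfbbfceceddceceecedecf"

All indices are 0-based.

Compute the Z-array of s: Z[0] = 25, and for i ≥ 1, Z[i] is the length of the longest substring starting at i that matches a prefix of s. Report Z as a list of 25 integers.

Z[0]=25
i=1: fresh scan; Z[1]=0
i=2: fresh scan; Z[2]=1 extend→box=[2,3)
i=3: fresh scan; Z[3]=0
i=4: fresh scan; Z[4]=0
i=5: fresh scan; Z[5]=0
i=6: fresh scan; Z[6]=0
i=7: fresh scan; Z[7]=0
i=8: fresh scan; Z[8]=0
i=9: fresh scan; Z[9]=4 extend→box=[9,13)
i=10: min(r-i=3, Z[1]=0)=0; Z[10]=0
i=11: min(r-i=2, Z[2]=1)=1; Z[11]=1
i=12: min(r-i=1, Z[3]=0)=0; Z[12]=0
i=13: fresh scan; Z[13]=0
i=14: fresh scan; Z[14]=0
i=15: fresh scan; Z[15]=3 extend→box=[15,18)
i=16: min(r-i=2, Z[1]=0)=0; Z[16]=0
i=17: min(r-i=1, Z[2]=1)=1; Z[17]=1
i=18: fresh scan; Z[18]=4 extend→box=[18,22)
i=19: min(r-i=3, Z[1]=0)=0; Z[19]=0
i=20: min(r-i=2, Z[2]=1)=1; Z[20]=1
i=21: min(r-i=1, Z[3]=0)=0; Z[21]=0
i=22: fresh scan; Z[22]=2 extend→box=[22,24)
i=23: min(r-i=1, Z[1]=0)=0; Z[23]=0
i=24: fresh scan; Z[24]=0

[25, 0, 1, 0, 0, 0, 0, 0, 0, 4, 0, 1, 0, 0, 0, 3, 0, 1, 4, 0, 1, 0, 2, 0, 0]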